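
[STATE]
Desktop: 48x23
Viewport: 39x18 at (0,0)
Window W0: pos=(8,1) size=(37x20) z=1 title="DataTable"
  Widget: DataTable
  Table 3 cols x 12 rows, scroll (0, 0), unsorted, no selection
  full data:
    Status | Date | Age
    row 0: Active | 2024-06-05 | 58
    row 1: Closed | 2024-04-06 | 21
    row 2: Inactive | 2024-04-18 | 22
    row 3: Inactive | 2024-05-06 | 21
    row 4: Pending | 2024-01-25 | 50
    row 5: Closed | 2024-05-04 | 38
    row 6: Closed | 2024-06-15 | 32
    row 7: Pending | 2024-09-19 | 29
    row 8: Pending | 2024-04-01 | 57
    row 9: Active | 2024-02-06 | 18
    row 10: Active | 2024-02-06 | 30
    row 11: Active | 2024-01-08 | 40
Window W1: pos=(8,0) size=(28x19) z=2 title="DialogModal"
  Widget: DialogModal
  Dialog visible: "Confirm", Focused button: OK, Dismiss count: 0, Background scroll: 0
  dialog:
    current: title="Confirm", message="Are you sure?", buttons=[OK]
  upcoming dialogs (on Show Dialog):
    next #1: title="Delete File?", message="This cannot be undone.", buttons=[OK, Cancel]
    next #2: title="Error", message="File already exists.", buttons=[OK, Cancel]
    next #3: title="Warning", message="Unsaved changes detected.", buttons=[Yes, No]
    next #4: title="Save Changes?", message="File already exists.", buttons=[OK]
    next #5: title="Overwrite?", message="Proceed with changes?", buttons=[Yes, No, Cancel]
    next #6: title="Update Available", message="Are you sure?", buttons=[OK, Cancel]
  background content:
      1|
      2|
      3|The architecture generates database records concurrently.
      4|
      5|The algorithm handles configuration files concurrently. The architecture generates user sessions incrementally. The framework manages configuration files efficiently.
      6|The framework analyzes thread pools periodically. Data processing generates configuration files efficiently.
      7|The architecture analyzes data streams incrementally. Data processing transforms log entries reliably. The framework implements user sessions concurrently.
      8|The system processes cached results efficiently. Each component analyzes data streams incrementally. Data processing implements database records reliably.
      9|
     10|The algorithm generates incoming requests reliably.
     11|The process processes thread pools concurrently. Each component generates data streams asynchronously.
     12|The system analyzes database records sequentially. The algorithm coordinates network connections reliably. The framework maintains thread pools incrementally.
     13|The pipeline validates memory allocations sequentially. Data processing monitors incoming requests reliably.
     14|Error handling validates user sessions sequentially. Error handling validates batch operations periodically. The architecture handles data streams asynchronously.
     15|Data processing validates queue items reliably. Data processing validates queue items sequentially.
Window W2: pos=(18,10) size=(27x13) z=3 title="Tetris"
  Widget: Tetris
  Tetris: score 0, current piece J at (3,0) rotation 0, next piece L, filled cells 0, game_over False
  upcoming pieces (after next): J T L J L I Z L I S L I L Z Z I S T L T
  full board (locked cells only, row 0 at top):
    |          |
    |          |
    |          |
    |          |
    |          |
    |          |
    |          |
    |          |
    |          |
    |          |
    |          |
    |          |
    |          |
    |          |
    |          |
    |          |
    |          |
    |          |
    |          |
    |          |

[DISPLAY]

        ┏━━━━━━━━━━━━━━━━━━━━━━━━━━┓   
        ┃ DialogModal              ┃━━━
        ┠──────────────────────────┨   
        ┃                          ┃───
        ┃                          ┃   
        ┃The architecture generates┃   
        ┃                          ┃   
        ┃The algorithm handles conf┃   
        ┃The ┌───────────────┐s thr┃   
        ┃The │    Confirm    │yzes ┃   
        ┃The │ Are┏━━━━━━━━━━━━━━━━━━━━
        ┃    │    ┃ Tetris             
        ┃The └────┠────────────────────
        ┃The proce┃          │Next:    
        ┃The syste┃          │  ▒      
        ┃The pipel┃          │▒▒▒      
        ┃Error han┃          │         
        ┃Data proc┃          │         


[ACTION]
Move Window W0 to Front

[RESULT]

        ┏━━━━━━━━━━━━━━━━━━━━━━━━━━┓   
        ┏━━━━━━━━━━━━━━━━━━━━━━━━━━━━━━
        ┃ DataTable                    
        ┠──────────────────────────────
        ┃Status  │Date      │Age       
        ┃────────┼──────────┼───       
        ┃Active  │2024-06-05│58        
        ┃Closed  │2024-04-06│21        
        ┃Inactive│2024-04-18│22        
        ┃Inactive│2024-05-06│21        
        ┃Pending │2024-01-25│50        
        ┃Closed  │2024-05-04│38        
        ┃Closed  │2024-06-15│32        
        ┃Pending │2024-09-19│29        
        ┃Pending │2024-04-01│57        
        ┃Active  │2024-02-06│18        
        ┃Active  │2024-02-06│30        
        ┃Active  │2024-01-08│40        


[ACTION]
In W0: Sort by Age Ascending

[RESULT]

        ┏━━━━━━━━━━━━━━━━━━━━━━━━━━┓   
        ┏━━━━━━━━━━━━━━━━━━━━━━━━━━━━━━
        ┃ DataTable                    
        ┠──────────────────────────────
        ┃Status  │Date      │Ag▲       
        ┃────────┼──────────┼───       
        ┃Active  │2024-02-06│18        
        ┃Closed  │2024-04-06│21        
        ┃Inactive│2024-05-06│21        
        ┃Inactive│2024-04-18│22        
        ┃Pending │2024-09-19│29        
        ┃Active  │2024-02-06│30        
        ┃Closed  │2024-06-15│32        
        ┃Closed  │2024-05-04│38        
        ┃Active  │2024-01-08│40        
        ┃Pending │2024-01-25│50        
        ┃Pending │2024-04-01│57        
        ┃Active  │2024-06-05│58        


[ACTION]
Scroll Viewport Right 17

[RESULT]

━━━━━━━━━━━━━━━━━━━━━━━━━━┓            
━━━━━━━━━━━━━━━━━━━━━━━━━━━━━━━━━━━┓   
 DataTable                         ┃   
───────────────────────────────────┨   
Status  │Date      │Ag▲            ┃   
────────┼──────────┼───            ┃   
Active  │2024-02-06│18             ┃   
Closed  │2024-04-06│21             ┃   
Inactive│2024-05-06│21             ┃   
Inactive│2024-04-18│22             ┃   
Pending │2024-09-19│29             ┃   
Active  │2024-02-06│30             ┃   
Closed  │2024-06-15│32             ┃   
Closed  │2024-05-04│38             ┃   
Active  │2024-01-08│40             ┃   
Pending │2024-01-25│50             ┃   
Pending │2024-04-01│57             ┃   
Active  │2024-06-05│58             ┃   


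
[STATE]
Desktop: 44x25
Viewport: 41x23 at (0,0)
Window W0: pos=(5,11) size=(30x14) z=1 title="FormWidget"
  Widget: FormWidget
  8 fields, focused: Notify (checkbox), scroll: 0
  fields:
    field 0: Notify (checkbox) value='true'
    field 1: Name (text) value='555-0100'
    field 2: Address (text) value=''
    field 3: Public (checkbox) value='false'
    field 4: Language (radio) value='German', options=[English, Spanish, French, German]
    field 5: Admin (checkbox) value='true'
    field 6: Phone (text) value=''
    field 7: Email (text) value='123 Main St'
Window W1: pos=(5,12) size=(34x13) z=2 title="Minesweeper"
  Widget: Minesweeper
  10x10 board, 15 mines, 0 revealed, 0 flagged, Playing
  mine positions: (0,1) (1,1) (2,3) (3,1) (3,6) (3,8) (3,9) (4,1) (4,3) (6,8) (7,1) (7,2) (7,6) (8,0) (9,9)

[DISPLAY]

                                         
                                         
                                         
                                         
                                         
                                         
                                         
                                         
                                         
                                         
                                         
     ┏━━━━━━━━━━━━━━━━━━━━━━━━━━━━┓      
     ┏━━━━━━━━━━━━━━━━━━━━━━━━━━━━━━━━┓  
     ┃ Minesweeper                    ┃  
     ┠────────────────────────────────┨  
     ┃■■■■■■■■■■                      ┃  
     ┃■■■■■■■■■■                      ┃  
     ┃■■■■■■■■■■                      ┃  
     ┃■■■■■■■■■■                      ┃  
     ┃■■■■■■■■■■                      ┃  
     ┃■■■■■■■■■■                      ┃  
     ┃■■■■■■■■■■                      ┃  
     ┃■■■■■■■■■■                      ┃  


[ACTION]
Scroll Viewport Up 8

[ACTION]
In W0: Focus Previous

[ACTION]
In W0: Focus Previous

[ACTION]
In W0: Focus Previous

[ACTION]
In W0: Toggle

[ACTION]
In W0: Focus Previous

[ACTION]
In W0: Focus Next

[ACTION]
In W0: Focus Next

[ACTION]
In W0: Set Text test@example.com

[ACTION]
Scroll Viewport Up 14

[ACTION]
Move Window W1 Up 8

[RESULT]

                                         
                                         
                                         
                                         
     ┏━━━━━━━━━━━━━━━━━━━━━━━━━━━━━━━━┓  
     ┃ Minesweeper                    ┃  
     ┠────────────────────────────────┨  
     ┃■■■■■■■■■■                      ┃  
     ┃■■■■■■■■■■                      ┃  
     ┃■■■■■■■■■■                      ┃  
     ┃■■■■■■■■■■                      ┃  
     ┃■■■■■■■■■■                      ┃  
     ┃■■■■■■■■■■                      ┃  
     ┃■■■■■■■■■■                      ┃  
     ┃■■■■■■■■■■                      ┃  
     ┃■■■■■■■■■■                      ┃  
     ┗━━━━━━━━━━━━━━━━━━━━━━━━━━━━━━━━┛  
     ┃  Public:     [ ]           ┃      
     ┃  Language:   ( ) English  (┃      
     ┃  Admin:      [ ]           ┃      
     ┃> Phone:      [test@example]┃      
     ┃  Email:      [123 Main St ]┃      
     ┃                            ┃      


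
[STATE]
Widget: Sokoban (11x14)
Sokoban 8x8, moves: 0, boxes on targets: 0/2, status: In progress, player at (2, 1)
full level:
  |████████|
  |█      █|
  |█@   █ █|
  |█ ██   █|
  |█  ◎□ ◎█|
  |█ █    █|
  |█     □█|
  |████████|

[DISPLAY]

████████   
█      █   
█@   █ █   
█ ██   █   
█  ◎□ ◎█   
█ █    █   
█     □█   
████████   
Moves: 0  0
           
           
           
           
           


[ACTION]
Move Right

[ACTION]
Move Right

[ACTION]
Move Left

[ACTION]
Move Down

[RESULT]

████████   
█      █   
█ @  █ █   
█ ██   █   
█  ◎□ ◎█   
█ █    █   
█     □█   
████████   
Moves: 3  0
           
           
           
           
           


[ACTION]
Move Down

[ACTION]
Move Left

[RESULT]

████████   
█      █   
█@   █ █   
█ ██   █   
█  ◎□ ◎█   
█ █    █   
█     □█   
████████   
Moves: 4  0
           
           
           
           
           


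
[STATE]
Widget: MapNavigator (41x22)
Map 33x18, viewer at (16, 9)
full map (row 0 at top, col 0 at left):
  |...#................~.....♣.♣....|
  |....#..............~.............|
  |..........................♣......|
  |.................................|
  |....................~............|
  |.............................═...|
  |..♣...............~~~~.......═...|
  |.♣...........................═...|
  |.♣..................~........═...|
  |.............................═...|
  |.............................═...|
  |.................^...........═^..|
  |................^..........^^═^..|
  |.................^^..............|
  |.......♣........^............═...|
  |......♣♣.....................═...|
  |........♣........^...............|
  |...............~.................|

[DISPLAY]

                                         
                                         
    ...#................~.....♣.♣....    
    ....#..............~.............    
    ..........................♣......    
    .................................    
    ....................~............    
    .............................═...    
    ..♣...............~~~~.......═...    
    .♣...........................═...    
    .♣..................~........═...    
    ................@............═...    
    .............................═...    
    .................^...........═^..    
    ................^..........^^═^..    
    .................^^..............    
    .......♣........^............═...    
    ......♣♣.....................═...    
    ........♣........^...............    
    ...............~.................    
                                         
                                         


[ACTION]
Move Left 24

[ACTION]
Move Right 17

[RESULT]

                                         
                                         
   ...#................~.....♣.♣....     
   ....#..............~.............     
   ..........................♣......     
   .................................     
   ....................~............     
   .............................═...     
   ..♣...............~~~~.......═...     
   .♣...........................═...     
   .♣..................~........═...     
   .................@...........═...     
   .............................═...     
   .................^...........═^..     
   ................^..........^^═^..     
   .................^^..............     
   .......♣........^............═...     
   ......♣♣.....................═...     
   ........♣........^...............     
   ...............~.................     
                                         
                                         


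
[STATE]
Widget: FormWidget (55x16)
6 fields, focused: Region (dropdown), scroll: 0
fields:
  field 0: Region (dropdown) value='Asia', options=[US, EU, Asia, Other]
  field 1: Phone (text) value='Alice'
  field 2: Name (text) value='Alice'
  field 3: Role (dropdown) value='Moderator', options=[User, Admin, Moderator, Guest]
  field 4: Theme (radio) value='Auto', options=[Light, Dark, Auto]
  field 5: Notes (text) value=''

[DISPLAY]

> Region:     [Asia                                  ▼]
  Phone:      [Alice                                  ]
  Name:       [Alice                                  ]
  Role:       [Moderator                             ▼]
  Theme:      ( ) Light  ( ) Dark  (●) Auto            
  Notes:      [                                       ]
                                                       
                                                       
                                                       
                                                       
                                                       
                                                       
                                                       
                                                       
                                                       
                                                       


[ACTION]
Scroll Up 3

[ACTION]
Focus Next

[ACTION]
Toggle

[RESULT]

  Region:     [Asia                                  ▼]
> Phone:      [Alice                                  ]
  Name:       [Alice                                  ]
  Role:       [Moderator                             ▼]
  Theme:      ( ) Light  ( ) Dark  (●) Auto            
  Notes:      [                                       ]
                                                       
                                                       
                                                       
                                                       
                                                       
                                                       
                                                       
                                                       
                                                       
                                                       


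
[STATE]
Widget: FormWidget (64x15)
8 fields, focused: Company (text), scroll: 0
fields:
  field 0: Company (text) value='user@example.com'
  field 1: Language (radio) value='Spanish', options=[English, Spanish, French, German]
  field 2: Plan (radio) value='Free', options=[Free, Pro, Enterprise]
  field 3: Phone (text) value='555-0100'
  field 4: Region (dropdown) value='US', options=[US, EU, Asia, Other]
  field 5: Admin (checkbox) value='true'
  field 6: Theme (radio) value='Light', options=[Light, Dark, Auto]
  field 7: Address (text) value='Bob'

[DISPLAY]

> Company:    [user@example.com                                ]
  Language:   ( ) English  (●) Spanish  ( ) French  ( ) German  
  Plan:       (●) Free  ( ) Pro  ( ) Enterprise                 
  Phone:      [555-0100                                        ]
  Region:     [US                                             ▼]
  Admin:      [x]                                               
  Theme:      (●) Light  ( ) Dark  ( ) Auto                     
  Address:    [Bob                                             ]
                                                                
                                                                
                                                                
                                                                
                                                                
                                                                
                                                                


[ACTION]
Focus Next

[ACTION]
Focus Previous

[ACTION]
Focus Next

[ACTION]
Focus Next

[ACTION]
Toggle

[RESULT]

  Company:    [user@example.com                                ]
  Language:   ( ) English  (●) Spanish  ( ) French  ( ) German  
> Plan:       (●) Free  ( ) Pro  ( ) Enterprise                 
  Phone:      [555-0100                                        ]
  Region:     [US                                             ▼]
  Admin:      [x]                                               
  Theme:      (●) Light  ( ) Dark  ( ) Auto                     
  Address:    [Bob                                             ]
                                                                
                                                                
                                                                
                                                                
                                                                
                                                                
                                                                


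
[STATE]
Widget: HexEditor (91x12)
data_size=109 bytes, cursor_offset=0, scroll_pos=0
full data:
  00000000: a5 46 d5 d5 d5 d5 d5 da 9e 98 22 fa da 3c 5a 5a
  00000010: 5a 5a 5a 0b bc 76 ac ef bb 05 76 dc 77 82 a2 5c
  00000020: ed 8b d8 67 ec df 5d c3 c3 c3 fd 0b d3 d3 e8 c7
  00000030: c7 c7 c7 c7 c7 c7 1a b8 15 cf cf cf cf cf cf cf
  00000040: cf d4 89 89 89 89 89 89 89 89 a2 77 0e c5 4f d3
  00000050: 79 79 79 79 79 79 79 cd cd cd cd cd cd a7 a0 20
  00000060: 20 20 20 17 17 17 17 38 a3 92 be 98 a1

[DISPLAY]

00000000  A5 46 d5 d5 d5 d5 d5 da  9e 98 22 fa da 3c 5a 5a  |.F........"..<ZZ|             
00000010  5a 5a 5a 0b bc 76 ac ef  bb 05 76 dc 77 82 a2 5c  |ZZZ..v....v.w..\|             
00000020  ed 8b d8 67 ec df 5d c3  c3 c3 fd 0b d3 d3 e8 c7  |...g..].........|             
00000030  c7 c7 c7 c7 c7 c7 1a b8  15 cf cf cf cf cf cf cf  |................|             
00000040  cf d4 89 89 89 89 89 89  89 89 a2 77 0e c5 4f d3  |...........w..O.|             
00000050  79 79 79 79 79 79 79 cd  cd cd cd cd cd a7 a0 20  |yyyyyyy........ |             
00000060  20 20 20 17 17 17 17 38  a3 92 be 98 a1           |   ....8.....   |             
                                                                                           
                                                                                           
                                                                                           
                                                                                           
                                                                                           


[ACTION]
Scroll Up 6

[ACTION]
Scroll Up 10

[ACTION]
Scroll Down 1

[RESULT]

00000010  5a 5a 5a 0b bc 76 ac ef  bb 05 76 dc 77 82 a2 5c  |ZZZ..v....v.w..\|             
00000020  ed 8b d8 67 ec df 5d c3  c3 c3 fd 0b d3 d3 e8 c7  |...g..].........|             
00000030  c7 c7 c7 c7 c7 c7 1a b8  15 cf cf cf cf cf cf cf  |................|             
00000040  cf d4 89 89 89 89 89 89  89 89 a2 77 0e c5 4f d3  |...........w..O.|             
00000050  79 79 79 79 79 79 79 cd  cd cd cd cd cd a7 a0 20  |yyyyyyy........ |             
00000060  20 20 20 17 17 17 17 38  a3 92 be 98 a1           |   ....8.....   |             
                                                                                           
                                                                                           
                                                                                           
                                                                                           
                                                                                           
                                                                                           


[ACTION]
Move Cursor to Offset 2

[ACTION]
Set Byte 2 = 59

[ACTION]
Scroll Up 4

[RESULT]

00000000  a5 46 59 d5 d5 d5 d5 da  9e 98 22 fa da 3c 5a 5a  |.FY......."..<ZZ|             
00000010  5a 5a 5a 0b bc 76 ac ef  bb 05 76 dc 77 82 a2 5c  |ZZZ..v....v.w..\|             
00000020  ed 8b d8 67 ec df 5d c3  c3 c3 fd 0b d3 d3 e8 c7  |...g..].........|             
00000030  c7 c7 c7 c7 c7 c7 1a b8  15 cf cf cf cf cf cf cf  |................|             
00000040  cf d4 89 89 89 89 89 89  89 89 a2 77 0e c5 4f d3  |...........w..O.|             
00000050  79 79 79 79 79 79 79 cd  cd cd cd cd cd a7 a0 20  |yyyyyyy........ |             
00000060  20 20 20 17 17 17 17 38  a3 92 be 98 a1           |   ....8.....   |             
                                                                                           
                                                                                           
                                                                                           
                                                                                           
                                                                                           


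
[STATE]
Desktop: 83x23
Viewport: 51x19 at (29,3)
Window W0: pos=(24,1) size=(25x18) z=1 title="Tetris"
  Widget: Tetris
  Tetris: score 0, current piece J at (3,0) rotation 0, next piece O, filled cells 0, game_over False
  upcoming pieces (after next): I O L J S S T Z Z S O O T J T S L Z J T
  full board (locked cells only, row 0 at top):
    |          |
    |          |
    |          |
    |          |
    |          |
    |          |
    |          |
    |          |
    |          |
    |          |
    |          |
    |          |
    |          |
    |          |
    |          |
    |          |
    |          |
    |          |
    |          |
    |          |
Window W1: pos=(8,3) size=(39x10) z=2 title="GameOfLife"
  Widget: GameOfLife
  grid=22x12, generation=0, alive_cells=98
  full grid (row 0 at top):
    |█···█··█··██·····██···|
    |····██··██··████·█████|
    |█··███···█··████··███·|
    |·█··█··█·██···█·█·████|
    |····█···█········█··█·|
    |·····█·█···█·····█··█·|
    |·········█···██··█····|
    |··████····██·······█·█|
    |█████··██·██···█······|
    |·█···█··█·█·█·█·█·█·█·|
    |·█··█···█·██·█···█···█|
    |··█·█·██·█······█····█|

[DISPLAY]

━━━━━━━━━━━━━━━━━┓─┨                               
                 ┃ ┃                               
─────────────────┨ ┃                               
                 ┃ ┃                               
██               ┃ ┃                               
█·               ┃ ┃                               
█·               ┃ ┃                               
··               ┃ ┃                               
·█               ┃ ┃                               
━━━━━━━━━━━━━━━━━┛ ┃                               
      │            ┃                               
      │            ┃                               
      │            ┃                               
      │            ┃                               
      │            ┃                               
━━━━━━━━━━━━━━━━━━━┛                               
                                                   
                                                   
                                                   


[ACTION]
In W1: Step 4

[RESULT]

━━━━━━━━━━━━━━━━━┓─┨                               
                 ┃ ┃                               
─────────────────┨ ┃                               
                 ┃ ┃                               
··               ┃ ┃                               
··               ┃ ┃                               
··               ┃ ┃                               
··               ┃ ┃                               
··               ┃ ┃                               
━━━━━━━━━━━━━━━━━┛ ┃                               
      │            ┃                               
      │            ┃                               
      │            ┃                               
      │            ┃                               
      │            ┃                               
━━━━━━━━━━━━━━━━━━━┛                               
                                                   
                                                   
                                                   


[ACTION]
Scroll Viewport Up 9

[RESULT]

                                                   
━━━━━━━━━━━━━━━━━━━┓                               
ris                ┃                               
━━━━━━━━━━━━━━━━━┓─┨                               
                 ┃ ┃                               
─────────────────┨ ┃                               
                 ┃ ┃                               
··               ┃ ┃                               
··               ┃ ┃                               
··               ┃ ┃                               
··               ┃ ┃                               
··               ┃ ┃                               
━━━━━━━━━━━━━━━━━┛ ┃                               
      │            ┃                               
      │            ┃                               
      │            ┃                               
      │            ┃                               
      │            ┃                               
━━━━━━━━━━━━━━━━━━━┛                               


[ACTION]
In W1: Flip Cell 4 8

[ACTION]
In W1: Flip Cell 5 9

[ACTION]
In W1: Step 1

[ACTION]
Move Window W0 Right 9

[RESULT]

                                                   
    ┏━━━━━━━━━━━━━━━━━━━━━━━┓                      
    ┃ Tetris                ┃                      
━━━━━━━━━━━━━━━━━┓──────────┨                      
                 ┃xt:       ┃                      
─────────────────┨          ┃                      
                 ┃          ┃                      
··               ┃          ┃                      
··               ┃          ┃                      
··               ┃          ┃                      
··               ┃ore:      ┃                      
··               ┃          ┃                      
━━━━━━━━━━━━━━━━━┛          ┃                      
    ┃          │            ┃                      
    ┃          │            ┃                      
    ┃          │            ┃                      
    ┃          │            ┃                      
    ┃          │            ┃                      
    ┗━━━━━━━━━━━━━━━━━━━━━━━┛                      


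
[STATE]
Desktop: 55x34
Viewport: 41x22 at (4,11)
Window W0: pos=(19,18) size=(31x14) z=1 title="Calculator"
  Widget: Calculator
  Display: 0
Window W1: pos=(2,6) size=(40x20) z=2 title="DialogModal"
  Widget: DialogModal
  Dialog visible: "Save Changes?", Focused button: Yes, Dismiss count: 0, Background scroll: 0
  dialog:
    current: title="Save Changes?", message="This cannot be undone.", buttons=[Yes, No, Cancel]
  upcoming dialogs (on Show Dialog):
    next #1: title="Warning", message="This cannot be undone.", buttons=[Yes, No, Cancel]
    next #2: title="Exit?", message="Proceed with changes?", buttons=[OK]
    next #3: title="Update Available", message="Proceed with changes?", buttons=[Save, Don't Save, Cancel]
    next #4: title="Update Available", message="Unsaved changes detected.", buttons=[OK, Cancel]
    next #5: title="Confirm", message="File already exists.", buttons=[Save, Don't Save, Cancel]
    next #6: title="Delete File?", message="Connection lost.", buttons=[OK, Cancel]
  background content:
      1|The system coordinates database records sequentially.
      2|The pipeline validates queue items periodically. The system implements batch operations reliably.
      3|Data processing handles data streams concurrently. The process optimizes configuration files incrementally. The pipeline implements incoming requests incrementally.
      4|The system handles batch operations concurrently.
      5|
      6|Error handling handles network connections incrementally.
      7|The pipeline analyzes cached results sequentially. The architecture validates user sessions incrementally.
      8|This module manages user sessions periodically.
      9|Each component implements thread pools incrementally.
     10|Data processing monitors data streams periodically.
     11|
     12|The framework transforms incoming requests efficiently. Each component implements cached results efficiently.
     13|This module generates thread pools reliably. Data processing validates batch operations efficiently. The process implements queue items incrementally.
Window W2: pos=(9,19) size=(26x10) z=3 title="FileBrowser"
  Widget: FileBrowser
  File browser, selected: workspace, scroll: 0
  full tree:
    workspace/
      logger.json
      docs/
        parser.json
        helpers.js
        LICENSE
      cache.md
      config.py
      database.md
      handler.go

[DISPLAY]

ata processing handles data streams c┃   
he system handles batch operations co┃   
                                     ┃   
rror ┌────────────────────────┐onnect┃   
he pi│     Save Changes?      │ults s┃   
his m│ This cannot be undone. │s peri┃   
ach c│  [Yes]  No   Cancel    │ pools┃   
ata p└────────────────────────┘reams ┃━━━
     ┏━━━━━━━━━━━━━━━━━━━━━━━━┓      ┃   
he fr┃ FileBrowser            ┃g requ┃───
his m┠────────────────────────┨ls rel┃   
     ┃> [-] workspace/        ┃      ┃   
     ┃    logger.json         ┃      ┃   
     ┃    [+] docs/           ┃      ┃   
━━━━━┃    cache.md            ┃━━━━━━┛   
     ┃    config.py           ┃─┤        
     ┃    database.md         ┃ │        
     ┗━━━━━━━━━━━━━━━━━━━━━━━━┛─┤        
               ┃│ 0 │ . │ = │ + │        
               ┃└───┴───┴───┴───┘        
               ┗━━━━━━━━━━━━━━━━━━━━━━━━━
                                         


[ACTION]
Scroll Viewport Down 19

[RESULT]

he system handles batch operations co┃   
                                     ┃   
rror ┌────────────────────────┐onnect┃   
he pi│     Save Changes?      │ults s┃   
his m│ This cannot be undone. │s peri┃   
ach c│  [Yes]  No   Cancel    │ pools┃   
ata p└────────────────────────┘reams ┃━━━
     ┏━━━━━━━━━━━━━━━━━━━━━━━━┓      ┃   
he fr┃ FileBrowser            ┃g requ┃───
his m┠────────────────────────┨ls rel┃   
     ┃> [-] workspace/        ┃      ┃   
     ┃    logger.json         ┃      ┃   
     ┃    [+] docs/           ┃      ┃   
━━━━━┃    cache.md            ┃━━━━━━┛   
     ┃    config.py           ┃─┤        
     ┃    database.md         ┃ │        
     ┗━━━━━━━━━━━━━━━━━━━━━━━━┛─┤        
               ┃│ 0 │ . │ = │ + │        
               ┃└───┴───┴───┴───┘        
               ┗━━━━━━━━━━━━━━━━━━━━━━━━━
                                         
                                         


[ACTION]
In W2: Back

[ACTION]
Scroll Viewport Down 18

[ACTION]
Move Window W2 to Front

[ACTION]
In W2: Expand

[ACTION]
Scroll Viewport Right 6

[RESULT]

tem handles batch operations co┃         
                               ┃         
────────────────────────┐onnect┃         
     Save Changes?      │ults s┃         
 This cannot be undone. │s peri┃         
  [Yes]  No   Cancel    │ pools┃         
────────────────────────┘reams ┃━━━━━━━┓ 
━━━━━━━━━━━━━━━━━━━━━━━━┓      ┃       ┃ 
 FileBrowser            ┃g requ┃───────┨ 
────────────────────────┨ls rel┃      0┃ 
> [-] workspace/        ┃      ┃       ┃ 
    logger.json         ┃      ┃       ┃ 
    [+] docs/           ┃      ┃       ┃ 
    cache.md            ┃━━━━━━┛       ┃ 
    config.py           ┃─┤            ┃ 
    database.md         ┃ │            ┃ 
━━━━━━━━━━━━━━━━━━━━━━━━┛─┤            ┃ 
         ┃│ 0 │ . │ = │ + │            ┃ 
         ┃└───┴───┴───┴───┘            ┃ 
         ┗━━━━━━━━━━━━━━━━━━━━━━━━━━━━━┛ 
                                         
                                         


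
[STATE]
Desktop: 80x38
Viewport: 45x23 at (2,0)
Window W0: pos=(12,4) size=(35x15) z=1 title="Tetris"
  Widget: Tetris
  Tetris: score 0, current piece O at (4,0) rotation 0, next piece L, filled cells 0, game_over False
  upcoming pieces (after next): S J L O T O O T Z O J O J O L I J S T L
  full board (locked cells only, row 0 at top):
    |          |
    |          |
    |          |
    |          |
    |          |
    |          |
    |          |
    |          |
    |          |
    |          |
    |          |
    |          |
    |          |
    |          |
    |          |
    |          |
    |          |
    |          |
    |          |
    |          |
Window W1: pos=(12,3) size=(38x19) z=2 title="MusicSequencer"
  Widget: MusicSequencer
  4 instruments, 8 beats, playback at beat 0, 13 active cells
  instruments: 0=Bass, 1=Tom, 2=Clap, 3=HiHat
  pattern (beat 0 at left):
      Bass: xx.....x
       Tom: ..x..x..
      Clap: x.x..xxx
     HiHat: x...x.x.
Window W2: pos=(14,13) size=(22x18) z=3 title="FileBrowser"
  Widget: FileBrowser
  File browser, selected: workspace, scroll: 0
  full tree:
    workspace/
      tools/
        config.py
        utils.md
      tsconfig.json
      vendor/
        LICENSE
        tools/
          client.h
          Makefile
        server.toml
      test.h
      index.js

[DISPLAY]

                                             
                                             
                                             
          ┏━━━━━━━━━━━━━━━━━━━━━━━━━━━━━━━━━━
          ┃ MusicSequencer                   
          ┠──────────────────────────────────
          ┃      ▼1234567                    
          ┃  Bass██·····█                    
          ┃   Tom··█··█··                    
          ┃  Clap█·█··███                    
          ┃ HiHat█···█·█·                    
          ┃                                  
          ┃                                  
          ┃ ┏━━━━━━━━━━━━━━━━━━━━┓           
          ┃ ┃ FileBrowser        ┃           
          ┃ ┠────────────────────┨           
          ┃ ┃> [-] workspace/    ┃           
          ┃ ┃    [+] tools/      ┃           
          ┃ ┃    tsconfig.json   ┃           
          ┃ ┃    [+] vendor/     ┃           
          ┃ ┃    test.h          ┃           
          ┗━┃    index.js        ┃━━━━━━━━━━━
            ┃                    ┃           


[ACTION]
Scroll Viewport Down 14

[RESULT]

          ┃ ┃ FileBrowser        ┃           
          ┃ ┠────────────────────┨           
          ┃ ┃> [-] workspace/    ┃           
          ┃ ┃    [+] tools/      ┃           
          ┃ ┃    tsconfig.json   ┃           
          ┃ ┃    [+] vendor/     ┃           
          ┃ ┃    test.h          ┃           
          ┗━┃    index.js        ┃━━━━━━━━━━━
            ┃                    ┃           
            ┃                    ┃           
            ┃                    ┃           
            ┃                    ┃           
            ┃                    ┃           
            ┃                    ┃           
            ┃                    ┃           
            ┃                    ┃           
            ┗━━━━━━━━━━━━━━━━━━━━┛           
                                             
                                             
                                             
                                             
                                             
                                             


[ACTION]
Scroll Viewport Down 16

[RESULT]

          ┃ ┠────────────────────┨           
          ┃ ┃> [-] workspace/    ┃           
          ┃ ┃    [+] tools/      ┃           
          ┃ ┃    tsconfig.json   ┃           
          ┃ ┃    [+] vendor/     ┃           
          ┃ ┃    test.h          ┃           
          ┗━┃    index.js        ┃━━━━━━━━━━━
            ┃                    ┃           
            ┃                    ┃           
            ┃                    ┃           
            ┃                    ┃           
            ┃                    ┃           
            ┃                    ┃           
            ┃                    ┃           
            ┃                    ┃           
            ┗━━━━━━━━━━━━━━━━━━━━┛           
                                             
                                             
                                             
                                             
                                             
                                             
                                             


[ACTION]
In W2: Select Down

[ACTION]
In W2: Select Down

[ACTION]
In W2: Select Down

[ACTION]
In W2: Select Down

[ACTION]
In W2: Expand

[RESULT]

          ┃ ┠────────────────────┨           
          ┃ ┃  [-] workspace/    ┃           
          ┃ ┃    [+] tools/      ┃           
          ┃ ┃    tsconfig.json   ┃           
          ┃ ┃    [+] vendor/     ┃           
          ┃ ┃  > test.h          ┃           
          ┗━┃    index.js        ┃━━━━━━━━━━━
            ┃                    ┃           
            ┃                    ┃           
            ┃                    ┃           
            ┃                    ┃           
            ┃                    ┃           
            ┃                    ┃           
            ┃                    ┃           
            ┃                    ┃           
            ┗━━━━━━━━━━━━━━━━━━━━┛           
                                             
                                             
                                             
                                             
                                             
                                             
                                             
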